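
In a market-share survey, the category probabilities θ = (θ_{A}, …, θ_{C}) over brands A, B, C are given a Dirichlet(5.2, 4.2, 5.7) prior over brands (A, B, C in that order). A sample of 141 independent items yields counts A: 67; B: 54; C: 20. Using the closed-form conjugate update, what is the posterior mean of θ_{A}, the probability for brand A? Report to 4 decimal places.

0.4625

The Dirichlet prior is conjugate to the Multinomial likelihood: each posterior αⱼ = prior αⱼ + observed count nⱼ.
Posterior concentration: (72.2, 58.2, 25.7), total = 156.1.
E[θ_{A}|data] = α_{A}/Σα = 72.2/156.1 = 0.4625.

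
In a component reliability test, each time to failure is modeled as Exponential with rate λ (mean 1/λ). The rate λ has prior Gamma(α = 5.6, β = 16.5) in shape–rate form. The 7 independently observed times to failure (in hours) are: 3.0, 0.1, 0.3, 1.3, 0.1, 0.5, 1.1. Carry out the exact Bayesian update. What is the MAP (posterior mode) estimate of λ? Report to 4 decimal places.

With a Gamma(shape α, rate β) prior on the exponential rate λ, the posterior after n observations with total T = Σxᵢ is Gamma(α+n, β+T).
Sum of observations T = 6.4 hours; n = 7.
Posterior: Gamma(5.6+7, 16.5+6.4) = Gamma(12.6, 22.9).
Mode = (α−1)/β = 0.5066.

0.5066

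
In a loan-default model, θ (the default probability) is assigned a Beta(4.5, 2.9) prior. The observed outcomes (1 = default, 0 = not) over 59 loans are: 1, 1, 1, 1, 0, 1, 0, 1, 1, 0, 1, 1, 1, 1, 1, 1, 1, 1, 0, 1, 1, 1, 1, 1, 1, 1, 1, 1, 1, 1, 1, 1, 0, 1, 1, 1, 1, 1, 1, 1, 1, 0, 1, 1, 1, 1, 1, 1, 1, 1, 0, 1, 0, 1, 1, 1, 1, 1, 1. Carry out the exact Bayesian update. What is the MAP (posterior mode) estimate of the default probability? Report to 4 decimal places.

0.8463

The Beta prior is conjugate to a Binomial/Bernoulli likelihood; the update adds successes to α and failures to β.
Posterior: Beta(α+k, β+n−k) = Beta(4.5+51, 2.9+8) = Beta(55.5, 10.9).
Mode of Beta(a,b) for a,b>1 is (a−1)/(a+b−2) = 54.5/64.4 = 0.8463.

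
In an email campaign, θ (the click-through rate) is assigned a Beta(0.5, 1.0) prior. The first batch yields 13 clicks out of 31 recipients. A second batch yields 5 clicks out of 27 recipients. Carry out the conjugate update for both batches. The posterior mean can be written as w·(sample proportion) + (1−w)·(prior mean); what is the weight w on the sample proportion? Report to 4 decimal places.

The Beta prior is conjugate to a Binomial/Bernoulli likelihood; the update adds successes to α and failures to β.
Total number of recipients: n = 31 + 27 = 58.
Posterior mean = (α₀+k)/(α₀+β₀+n) = [n/(α₀+β₀+n)]·(k/n) + [(α₀+β₀)/(α₀+β₀+n)]·α₀/(α₀+β₀), so only n and the prior enter the weight.
The weight on the data is w = n/(α₀+β₀+n) = 58/(0.5+1.0+58) = 58/59.5 = 0.9748.

0.9748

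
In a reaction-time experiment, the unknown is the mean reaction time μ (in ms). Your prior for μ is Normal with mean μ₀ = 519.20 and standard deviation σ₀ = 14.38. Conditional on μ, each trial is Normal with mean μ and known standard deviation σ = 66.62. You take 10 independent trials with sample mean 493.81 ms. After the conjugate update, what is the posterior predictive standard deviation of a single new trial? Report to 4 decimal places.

67.6704

For Normal data with known variance σ², a Normal(μ₀, σ₀²) prior on μ is conjugate. Posterior precision = 1/σ₀² + n/σ²; posterior mean is the precision-weighted average of μ₀ and x̄.
σ₀² = 14.38² = 206.7844, σ² = 66.62² = 4438.2244; σ² + n·σ₀² = 4438.2244 + 10·206.7844 = 6506.0684.
Posterior precision = 1/σ₀² + n/σ² = 1/206.7844 + 10/4438.2244 = (σ² + n·σ₀²)/(σ₀²σ²) = 6506.0684/(206.7844·4438.2244); posterior variance σₙ² = σ₀²σ²/(σ² + n·σ₀²) = 206.7844·4438.2244/6506.0684 = 141.061470.
Predictive variance for one new observation = σₙ² + σ² = 206.7844·4438.2244/6506.0684 + 4438.2244 = σ²·(σ₀² + 6506.0684)/6506.0684 = 4438.2244·6712.8528/6506.0684 = 4579.285870; SD = √(4438.2244·6712.8528/6506.0684) = 67.6704.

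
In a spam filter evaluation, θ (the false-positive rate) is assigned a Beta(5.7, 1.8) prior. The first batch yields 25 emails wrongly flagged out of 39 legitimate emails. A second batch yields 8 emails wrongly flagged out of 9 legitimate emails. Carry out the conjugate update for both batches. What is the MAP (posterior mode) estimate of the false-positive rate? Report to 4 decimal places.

The Beta prior is conjugate to a Binomial/Bernoulli likelihood; the update adds successes to α and failures to β.
After batch 1: Beta(5.7+25, 1.8+14) = Beta(30.7, 15.8).
After batch 2: Beta(30.7+8, 15.8+1) = Beta(38.7, 16.8).
Mode of Beta(a,b) for a,b>1 is (a−1)/(a+b−2) = 37.7/53.5 = 0.7047.

0.7047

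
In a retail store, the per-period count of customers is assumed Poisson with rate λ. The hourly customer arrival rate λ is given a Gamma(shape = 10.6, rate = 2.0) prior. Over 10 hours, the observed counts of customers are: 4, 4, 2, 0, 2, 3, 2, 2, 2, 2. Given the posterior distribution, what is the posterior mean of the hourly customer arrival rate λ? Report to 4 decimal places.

With a Gamma(shape α, rate β) prior, the Poisson likelihood is conjugate: the posterior is Gamma(α + ΣXᵢ, β + n).
Sum of counts S = 23 over n = 10 hours.
Posterior: Gamma(α+S, β+n) = Gamma(10.6+23, 2.0+10) = Gamma(33.6, 12.0).
Posterior mean = α/β = 33.6/12.0 = 2.8000.

2.8000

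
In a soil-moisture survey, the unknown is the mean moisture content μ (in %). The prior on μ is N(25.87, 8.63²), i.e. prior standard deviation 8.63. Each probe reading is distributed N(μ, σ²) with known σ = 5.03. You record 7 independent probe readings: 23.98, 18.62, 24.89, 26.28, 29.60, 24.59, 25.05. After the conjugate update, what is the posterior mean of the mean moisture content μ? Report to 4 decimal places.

24.7691

For Normal data with known variance σ², a Normal(μ₀, σ₀²) prior on μ is conjugate. Posterior precision = 1/σ₀² + n/σ²; posterior mean is the precision-weighted average of μ₀ and x̄.
Σxᵢ = 23.98 + 18.62 + 24.89 + 26.28 + 29.60 + 24.59 + 25.05 = 173.01, so n·x̄ = 173.01.
σ₀² = 8.63² = 74.4769, σ² = 5.03² = 25.3009; σ² + n·σ₀² = 25.3009 + 7·74.4769 = 546.6392.
Posterior mean = (μ₀/σ₀² + n·x̄/σ²)/(1/σ₀² + n/σ²) = (σ²·μ₀ + σ₀²·n·x̄)/(σ² + n·σ₀²) = (25.3009·25.87 + 74.4769·173.01)/546.6392 = 13539.782752/546.6392 = 24.7691.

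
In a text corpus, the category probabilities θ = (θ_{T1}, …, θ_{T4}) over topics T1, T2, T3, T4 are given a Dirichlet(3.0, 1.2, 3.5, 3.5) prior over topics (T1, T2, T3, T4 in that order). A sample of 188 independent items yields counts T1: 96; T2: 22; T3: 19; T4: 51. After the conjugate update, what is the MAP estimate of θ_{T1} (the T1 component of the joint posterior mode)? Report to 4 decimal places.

0.5020

The Dirichlet prior is conjugate to the Multinomial likelihood: each posterior αⱼ = prior αⱼ + observed count nⱼ.
Posterior concentration: (99.0, 23.2, 22.5, 54.5), total = 199.2.
Joint mode component: (α_{T1}−1)/(Σα−K) = 98.0/195.2 = 0.5020.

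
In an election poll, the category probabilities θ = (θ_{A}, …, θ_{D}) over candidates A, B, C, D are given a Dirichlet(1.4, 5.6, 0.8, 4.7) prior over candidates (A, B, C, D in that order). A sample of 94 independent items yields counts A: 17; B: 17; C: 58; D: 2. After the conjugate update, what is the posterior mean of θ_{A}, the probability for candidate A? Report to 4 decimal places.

0.1728

The Dirichlet prior is conjugate to the Multinomial likelihood: each posterior αⱼ = prior αⱼ + observed count nⱼ.
Posterior concentration: (18.4, 22.6, 58.8, 6.7), total = 106.5.
E[θ_{A}|data] = α_{A}/Σα = 18.4/106.5 = 0.1728.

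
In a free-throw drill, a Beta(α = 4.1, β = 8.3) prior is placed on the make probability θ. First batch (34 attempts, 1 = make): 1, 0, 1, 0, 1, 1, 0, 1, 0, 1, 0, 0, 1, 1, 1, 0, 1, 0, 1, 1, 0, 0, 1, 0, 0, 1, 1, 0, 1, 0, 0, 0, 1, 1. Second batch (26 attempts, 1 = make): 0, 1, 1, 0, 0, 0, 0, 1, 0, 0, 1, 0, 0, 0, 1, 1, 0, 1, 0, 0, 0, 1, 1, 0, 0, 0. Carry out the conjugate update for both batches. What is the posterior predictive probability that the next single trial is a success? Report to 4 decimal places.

0.4296

The Beta prior is conjugate to a Binomial/Bernoulli likelihood; the update adds successes to α and failures to β.
After batch 1: Beta(4.1+18, 8.3+16) = Beta(22.1, 24.3).
After batch 2: Beta(22.1+9, 24.3+17) = Beta(31.1, 41.3).
For a single future Bernoulli trial, P(success | data) = α/(α+β) = 0.4296.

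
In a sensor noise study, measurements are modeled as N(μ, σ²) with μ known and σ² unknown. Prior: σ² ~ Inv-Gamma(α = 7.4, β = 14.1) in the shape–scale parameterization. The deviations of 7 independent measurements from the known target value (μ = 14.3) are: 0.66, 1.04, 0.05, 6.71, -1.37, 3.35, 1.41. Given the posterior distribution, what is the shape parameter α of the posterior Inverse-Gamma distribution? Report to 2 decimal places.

10.90

With known mean μ and an Inverse-Gamma(α, β) prior on σ², the Normal likelihood is conjugate: posterior is Inv-Gamma(α + n/2, β + Σ(xᵢ−μ)²/2).
Σ(xᵢ−μ)² = (0.66)² + (1.04)² + (0.05)² + (6.71)² + (-1.37)² + (3.35)² + (1.41)² = 61.6313.
Posterior: Inv-Gamma(7.4 + 7/2, 14.1 + 61.6313/2) = Inv-Gamma(10.90, 44.91565).
Posterior α = 10.90.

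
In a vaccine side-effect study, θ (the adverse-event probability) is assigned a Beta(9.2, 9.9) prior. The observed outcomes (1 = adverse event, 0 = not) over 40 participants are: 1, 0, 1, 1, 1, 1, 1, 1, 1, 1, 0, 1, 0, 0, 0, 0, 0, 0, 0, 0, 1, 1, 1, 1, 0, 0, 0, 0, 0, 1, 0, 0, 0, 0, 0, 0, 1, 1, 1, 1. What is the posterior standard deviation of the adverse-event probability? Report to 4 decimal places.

0.0644

The Beta prior is conjugate to a Binomial/Bernoulli likelihood; the update adds successes to α and failures to β.
Posterior: Beta(α+k, β+n−k) = Beta(9.2+19, 9.9+21) = Beta(28.2, 30.9).
Var = αβ/((α+β)²(α+β+1)) = 28.2·30.9/(59.1²·60.1) = 0.00415105; SD = √0.00415105 = 0.0644.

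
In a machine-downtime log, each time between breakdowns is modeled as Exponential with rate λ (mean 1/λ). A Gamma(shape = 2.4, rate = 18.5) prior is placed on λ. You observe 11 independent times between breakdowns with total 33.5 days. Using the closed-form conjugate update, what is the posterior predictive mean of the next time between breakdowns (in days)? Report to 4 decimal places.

4.1935

With a Gamma(shape α, rate β) prior on the exponential rate λ, the posterior after n observations with total T = Σxᵢ is Gamma(α+n, β+T).
Posterior: Gamma(2.4+11, 18.5+33.5) = Gamma(13.4, 52.0).
The predictive distribution for the next observation is Lomax; its mean is β/(α−1) = 52.0/12.4 = 4.1935.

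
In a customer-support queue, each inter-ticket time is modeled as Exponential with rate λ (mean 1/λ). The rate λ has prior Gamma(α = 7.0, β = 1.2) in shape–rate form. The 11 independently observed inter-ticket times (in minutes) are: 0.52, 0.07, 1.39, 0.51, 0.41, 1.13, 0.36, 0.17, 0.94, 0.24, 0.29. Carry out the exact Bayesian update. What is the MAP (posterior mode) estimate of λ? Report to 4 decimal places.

With a Gamma(shape α, rate β) prior on the exponential rate λ, the posterior after n observations with total T = Σxᵢ is Gamma(α+n, β+T).
Sum of observations T = 6.03 minutes; n = 11.
Posterior: Gamma(7.0+11, 1.2+6.03) = Gamma(18.0, 7.23).
Mode = (α−1)/β = 2.3513.

2.3513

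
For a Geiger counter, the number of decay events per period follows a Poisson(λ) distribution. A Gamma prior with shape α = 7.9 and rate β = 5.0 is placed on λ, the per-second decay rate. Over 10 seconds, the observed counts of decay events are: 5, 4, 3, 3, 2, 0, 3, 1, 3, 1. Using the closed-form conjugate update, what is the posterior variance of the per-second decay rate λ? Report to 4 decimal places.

0.1462

With a Gamma(shape α, rate β) prior, the Poisson likelihood is conjugate: the posterior is Gamma(α + ΣXᵢ, β + n).
Sum of counts S = 25 over n = 10 seconds.
Posterior: Gamma(α+S, β+n) = Gamma(7.9+25, 5.0+10) = Gamma(32.9, 15.0).
Var = α/β² = 32.9/15.0² = 0.1462.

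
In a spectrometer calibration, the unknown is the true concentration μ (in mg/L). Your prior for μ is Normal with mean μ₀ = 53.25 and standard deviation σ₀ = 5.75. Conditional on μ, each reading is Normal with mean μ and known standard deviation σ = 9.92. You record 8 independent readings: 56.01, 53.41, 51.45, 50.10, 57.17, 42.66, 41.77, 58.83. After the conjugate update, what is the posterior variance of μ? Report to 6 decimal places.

For Normal data with known variance σ², a Normal(μ₀, σ₀²) prior on μ is conjugate. Posterior precision = 1/σ₀² + n/σ²; posterior mean is the precision-weighted average of μ₀ and x̄.
σ₀² = 5.75² = 33.0625, σ² = 9.92² = 98.4064; σ² + n·σ₀² = 98.4064 + 8·33.0625 = 362.9064.
Posterior precision = 1/σ₀² + n/σ² = 1/33.0625 + 8/98.4064 = (σ² + n·σ₀²)/(σ₀²σ²) = 362.9064/(33.0625·98.4064); posterior variance σₙ² = σ₀²σ²/(σ² + n·σ₀²) = 33.0625·98.4064/362.9064 = 8.965291.

8.965291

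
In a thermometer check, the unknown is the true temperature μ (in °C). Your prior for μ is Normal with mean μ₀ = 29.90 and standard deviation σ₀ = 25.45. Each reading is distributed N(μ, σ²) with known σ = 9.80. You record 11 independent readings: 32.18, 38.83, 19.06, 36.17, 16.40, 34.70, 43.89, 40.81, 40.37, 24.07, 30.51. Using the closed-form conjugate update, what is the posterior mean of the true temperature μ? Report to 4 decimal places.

32.4197

For Normal data with known variance σ², a Normal(μ₀, σ₀²) prior on μ is conjugate. Posterior precision = 1/σ₀² + n/σ²; posterior mean is the precision-weighted average of μ₀ and x̄.
Σxᵢ = 32.18 + 38.83 + 19.06 + 36.17 + 16.40 + 34.70 + 43.89 + 40.81 + 40.37 + 24.07 + 30.51 = 356.99, so n·x̄ = 356.99.
σ₀² = 25.45² = 647.7025, σ² = 9.80² = 96.04; σ² + n·σ₀² = 96.04 + 11·647.7025 = 7220.7675.
Posterior mean = (μ₀/σ₀² + n·x̄/σ²)/(1/σ₀² + n/σ²) = (σ²·μ₀ + σ₀²·n·x̄)/(σ² + n·σ₀²) = (96.04·29.90 + 647.7025·356.99)/7220.7675 = 234094.911475/7220.7675 = 32.4197.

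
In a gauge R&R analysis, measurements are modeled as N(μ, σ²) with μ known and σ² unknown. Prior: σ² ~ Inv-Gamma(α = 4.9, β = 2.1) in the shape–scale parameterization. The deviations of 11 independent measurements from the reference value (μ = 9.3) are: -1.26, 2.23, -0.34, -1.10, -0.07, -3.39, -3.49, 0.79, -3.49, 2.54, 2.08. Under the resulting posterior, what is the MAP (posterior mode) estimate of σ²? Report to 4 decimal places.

2.6029

With known mean μ and an Inverse-Gamma(α, β) prior on σ², the Normal likelihood is conjugate: posterior is Inv-Gamma(α + n/2, β + Σ(xᵢ−μ)²/2).
Σ(xᵢ−μ)² = (-1.26)² + (2.23)² + (-0.34)² + (-1.10)² + (-0.07)² + (-3.39)² + (-3.49)² + (0.79)² + (-3.49)² + (2.54)² + (2.08)² = 55.1454.
Posterior: Inv-Gamma(4.9 + 11/2, 2.1 + 55.1454/2) = Inv-Gamma(10.40, 29.67270).
Mode = β/(α+1) = 29.67270/11.40 = 2.6029.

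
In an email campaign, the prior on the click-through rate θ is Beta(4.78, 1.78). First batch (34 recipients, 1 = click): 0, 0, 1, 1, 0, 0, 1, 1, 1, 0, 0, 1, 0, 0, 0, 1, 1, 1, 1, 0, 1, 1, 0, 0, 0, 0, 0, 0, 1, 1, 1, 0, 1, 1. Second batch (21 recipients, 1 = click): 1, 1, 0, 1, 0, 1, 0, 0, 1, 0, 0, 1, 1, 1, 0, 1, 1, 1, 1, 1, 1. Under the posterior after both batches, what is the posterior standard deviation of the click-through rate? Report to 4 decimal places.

0.0624

The Beta prior is conjugate to a Binomial/Bernoulli likelihood; the update adds successes to α and failures to β.
After batch 1: Beta(4.78+17, 1.78+17) = Beta(21.78, 18.78).
After batch 2: Beta(21.78+14, 18.78+7) = Beta(35.78, 25.78).
Var = αβ/((α+β)²(α+β+1)) = 35.78·25.78/(61.56²·62.56) = 0.00389071; SD = √0.00389071 = 0.0624.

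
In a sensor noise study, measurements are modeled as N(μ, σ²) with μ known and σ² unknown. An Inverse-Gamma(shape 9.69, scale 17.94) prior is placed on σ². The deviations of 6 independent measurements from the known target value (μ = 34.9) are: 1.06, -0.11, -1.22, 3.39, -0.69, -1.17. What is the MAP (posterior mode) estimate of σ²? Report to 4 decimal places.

With known mean μ and an Inverse-Gamma(α, β) prior on σ², the Normal likelihood is conjugate: posterior is Inv-Gamma(α + n/2, β + Σ(xᵢ−μ)²/2).
Σ(xᵢ−μ)² = (1.06)² + (-0.11)² + (-1.22)² + (3.39)² + (-0.69)² + (-1.17)² = 15.9612.
Posterior: Inv-Gamma(9.69 + 6/2, 17.94 + 15.9612/2) = Inv-Gamma(12.69, 25.92060).
Mode = β/(α+1) = 25.92060/13.69 = 1.8934.

1.8934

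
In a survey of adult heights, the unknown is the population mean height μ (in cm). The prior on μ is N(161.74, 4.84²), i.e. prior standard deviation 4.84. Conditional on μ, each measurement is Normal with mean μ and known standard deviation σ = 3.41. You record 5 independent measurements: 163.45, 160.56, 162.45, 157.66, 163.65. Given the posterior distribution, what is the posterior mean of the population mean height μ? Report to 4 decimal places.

161.5708

For Normal data with known variance σ², a Normal(μ₀, σ₀²) prior on μ is conjugate. Posterior precision = 1/σ₀² + n/σ²; posterior mean is the precision-weighted average of μ₀ and x̄.
Σxᵢ = 163.45 + 160.56 + 162.45 + 157.66 + 163.65 = 807.77, so n·x̄ = 807.77.
σ₀² = 4.84² = 23.4256, σ² = 3.41² = 11.6281; σ² + n·σ₀² = 11.6281 + 5·23.4256 = 128.7561.
Posterior mean = (μ₀/σ₀² + n·x̄/σ²)/(1/σ₀² + n/σ²) = (σ²·μ₀ + σ₀²·n·x̄)/(σ² + n·σ₀²) = (11.6281·161.74 + 23.4256·807.77)/128.7561 = 20803.225806/128.7561 = 161.5708.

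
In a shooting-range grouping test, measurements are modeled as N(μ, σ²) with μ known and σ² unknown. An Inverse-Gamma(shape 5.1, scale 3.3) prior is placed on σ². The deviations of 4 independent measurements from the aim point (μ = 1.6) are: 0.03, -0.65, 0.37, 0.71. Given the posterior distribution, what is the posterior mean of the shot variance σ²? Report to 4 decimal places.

0.6282

With known mean μ and an Inverse-Gamma(α, β) prior on σ², the Normal likelihood is conjugate: posterior is Inv-Gamma(α + n/2, β + Σ(xᵢ−μ)²/2).
Σ(xᵢ−μ)² = (0.03)² + (-0.65)² + (0.37)² + (0.71)² = 1.0644.
Posterior: Inv-Gamma(5.1 + 4/2, 3.3 + 1.0644/2) = Inv-Gamma(7.10, 3.83220).
E[σ²|data] = β/(α−1) = 3.83220/6.10 = 0.6282.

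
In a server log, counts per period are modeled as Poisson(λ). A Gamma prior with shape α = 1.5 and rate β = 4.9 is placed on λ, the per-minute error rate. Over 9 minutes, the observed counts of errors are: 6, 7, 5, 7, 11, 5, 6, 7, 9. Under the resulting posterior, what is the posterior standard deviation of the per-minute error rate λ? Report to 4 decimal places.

0.5778

With a Gamma(shape α, rate β) prior, the Poisson likelihood is conjugate: the posterior is Gamma(α + ΣXᵢ, β + n).
Sum of counts S = 63 over n = 9 minutes.
Posterior: Gamma(α+S, β+n) = Gamma(1.5+63, 4.9+9) = Gamma(64.5, 13.9).
SD = √α/β = √64.5/13.9 = 0.5778.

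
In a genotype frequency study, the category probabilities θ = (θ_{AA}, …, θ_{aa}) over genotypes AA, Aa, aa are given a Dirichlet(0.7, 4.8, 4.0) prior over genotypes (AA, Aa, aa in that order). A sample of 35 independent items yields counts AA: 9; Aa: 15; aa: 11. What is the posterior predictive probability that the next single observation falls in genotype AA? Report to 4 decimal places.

The Dirichlet prior is conjugate to the Multinomial likelihood: each posterior αⱼ = prior αⱼ + observed count nⱼ.
Posterior concentration: (9.7, 19.8, 15.0), total = 44.5.
P(next = AA | data) = α_{AA}/Σα = 0.2180.

0.2180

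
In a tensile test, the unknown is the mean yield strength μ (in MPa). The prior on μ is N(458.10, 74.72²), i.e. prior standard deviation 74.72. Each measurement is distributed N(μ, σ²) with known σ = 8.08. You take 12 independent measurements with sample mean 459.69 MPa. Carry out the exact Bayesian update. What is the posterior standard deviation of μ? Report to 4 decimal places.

2.3314

For Normal data with known variance σ², a Normal(μ₀, σ₀²) prior on μ is conjugate. Posterior precision = 1/σ₀² + n/σ²; posterior mean is the precision-weighted average of μ₀ and x̄.
σ₀² = 74.72² = 5583.0784, σ² = 8.08² = 65.2864; σ² + n·σ₀² = 65.2864 + 12·5583.0784 = 67062.2272.
Posterior precision = 1/σ₀² + n/σ² = 1/5583.0784 + 12/65.2864 = (σ² + n·σ₀²)/(σ₀²σ²) = 67062.2272/(5583.0784·65.2864); posterior variance σₙ² = σ₀²σ²/(σ² + n·σ₀²) = 5583.0784·65.2864/67062.2272 = 5.435237.
Posterior SD = √σₙ² = √(5583.0784·65.2864/67062.2272) = 2.3314.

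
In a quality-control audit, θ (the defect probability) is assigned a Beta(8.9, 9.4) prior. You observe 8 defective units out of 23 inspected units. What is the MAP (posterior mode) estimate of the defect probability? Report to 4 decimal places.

The Beta prior is conjugate to a Binomial/Bernoulli likelihood; the update adds successes to α and failures to β.
Posterior: Beta(α+k, β+n−k) = Beta(8.9+8, 9.4+15) = Beta(16.9, 24.4).
Mode of Beta(a,b) for a,b>1 is (a−1)/(a+b−2) = 15.9/39.3 = 0.4046.

0.4046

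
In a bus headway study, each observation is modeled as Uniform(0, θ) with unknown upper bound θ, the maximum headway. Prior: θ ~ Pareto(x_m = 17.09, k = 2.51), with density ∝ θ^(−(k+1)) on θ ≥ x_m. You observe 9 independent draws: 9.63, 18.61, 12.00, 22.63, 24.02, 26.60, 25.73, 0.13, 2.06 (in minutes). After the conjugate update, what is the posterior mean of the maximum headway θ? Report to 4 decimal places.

29.1309

A Pareto(scale x_m, shape k) prior on the upper bound θ of Uniform(0, θ) is conjugate: posterior is Pareto(max(x_m, max xᵢ), k + n).
Sample maximum = 26.60; prior scale x_m = 17.09 → posterior scale = max = 26.60.
Posterior shape = 2.51 + 9 = 11.51.
E[θ|data] = k·x_m/(k−1) = 11.51·26.60/10.51 = 29.1309.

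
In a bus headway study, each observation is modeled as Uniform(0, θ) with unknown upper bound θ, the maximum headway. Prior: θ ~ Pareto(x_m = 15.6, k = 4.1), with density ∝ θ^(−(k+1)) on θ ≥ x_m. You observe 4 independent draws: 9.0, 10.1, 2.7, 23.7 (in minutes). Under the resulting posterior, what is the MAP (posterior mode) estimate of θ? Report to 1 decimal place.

A Pareto(scale x_m, shape k) prior on the upper bound θ of Uniform(0, θ) is conjugate: posterior is Pareto(max(x_m, max xᵢ), k + n).
Sample maximum = 23.7; prior scale x_m = 15.6 → posterior scale = max = 23.7.
Posterior shape = 4.1 + 4 = 8.1.
The Pareto density is decreasing on [x_m, ∞), so the mode is x_m = 23.7.

23.7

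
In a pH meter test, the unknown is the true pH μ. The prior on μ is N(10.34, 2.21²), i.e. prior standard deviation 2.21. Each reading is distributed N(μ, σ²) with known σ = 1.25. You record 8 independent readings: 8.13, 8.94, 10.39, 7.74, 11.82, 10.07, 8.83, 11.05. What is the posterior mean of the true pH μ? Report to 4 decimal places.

For Normal data with known variance σ², a Normal(μ₀, σ₀²) prior on μ is conjugate. Posterior precision = 1/σ₀² + n/σ²; posterior mean is the precision-weighted average of μ₀ and x̄.
Σxᵢ = 8.13 + 8.94 + 10.39 + 7.74 + 11.82 + 10.07 + 8.83 + 11.05 = 76.97, so n·x̄ = 76.97.
σ₀² = 2.21² = 4.8841, σ² = 1.25² = 1.5625; σ² + n·σ₀² = 1.5625 + 8·4.8841 = 40.6353.
Posterior mean = (μ₀/σ₀² + n·x̄/σ²)/(1/σ₀² + n/σ²) = (σ²·μ₀ + σ₀²·n·x̄)/(σ² + n·σ₀²) = (1.5625·10.34 + 4.8841·76.97)/40.6353 = 392.085427/40.6353 = 9.6489.

9.6489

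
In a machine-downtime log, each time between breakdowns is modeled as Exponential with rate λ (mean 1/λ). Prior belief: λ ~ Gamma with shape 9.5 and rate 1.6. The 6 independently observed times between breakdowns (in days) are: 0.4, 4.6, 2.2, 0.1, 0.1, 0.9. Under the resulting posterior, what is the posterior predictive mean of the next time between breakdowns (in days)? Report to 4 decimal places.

With a Gamma(shape α, rate β) prior on the exponential rate λ, the posterior after n observations with total T = Σxᵢ is Gamma(α+n, β+T).
Sum of observations T = 8.3 days; n = 6.
Posterior: Gamma(9.5+6, 1.6+8.3) = Gamma(15.5, 9.9).
The predictive distribution for the next observation is Lomax; its mean is β/(α−1) = 9.9/14.5 = 0.6828.

0.6828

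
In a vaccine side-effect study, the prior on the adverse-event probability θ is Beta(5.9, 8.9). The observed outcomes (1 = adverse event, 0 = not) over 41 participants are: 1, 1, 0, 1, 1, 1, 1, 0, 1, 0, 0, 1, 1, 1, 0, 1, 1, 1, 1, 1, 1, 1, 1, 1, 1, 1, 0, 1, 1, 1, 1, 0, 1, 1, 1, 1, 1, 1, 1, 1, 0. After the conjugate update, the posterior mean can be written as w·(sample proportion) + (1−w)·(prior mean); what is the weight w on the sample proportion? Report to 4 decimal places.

0.7348

The Beta prior is conjugate to a Binomial/Bernoulli likelihood; the update adds successes to α and failures to β.
Posterior mean = (α₀+k)/(α₀+β₀+n) = [n/(α₀+β₀+n)]·(k/n) + [(α₀+β₀)/(α₀+β₀+n)]·α₀/(α₀+β₀), so only n and the prior enter the weight.
The weight on the data is w = n/(α₀+β₀+n) = 41/(5.9+8.9+41) = 41/55.8 = 0.7348.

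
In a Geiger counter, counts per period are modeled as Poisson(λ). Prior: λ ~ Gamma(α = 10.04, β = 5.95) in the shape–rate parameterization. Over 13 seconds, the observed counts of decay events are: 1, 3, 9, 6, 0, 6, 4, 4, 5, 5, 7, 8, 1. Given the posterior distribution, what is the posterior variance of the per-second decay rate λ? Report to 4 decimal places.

0.1923

With a Gamma(shape α, rate β) prior, the Poisson likelihood is conjugate: the posterior is Gamma(α + ΣXᵢ, β + n).
Sum of counts S = 59 over n = 13 seconds.
Posterior: Gamma(α+S, β+n) = Gamma(10.04+59, 5.95+13) = Gamma(69.04, 18.95).
Var = α/β² = 69.04/18.95² = 0.1923.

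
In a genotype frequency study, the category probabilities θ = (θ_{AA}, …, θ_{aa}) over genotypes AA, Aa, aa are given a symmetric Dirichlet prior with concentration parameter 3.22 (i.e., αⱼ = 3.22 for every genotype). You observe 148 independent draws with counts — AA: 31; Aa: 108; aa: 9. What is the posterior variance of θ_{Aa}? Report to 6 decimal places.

0.001310

The Dirichlet prior is conjugate to the Multinomial likelihood: each posterior αⱼ = prior αⱼ + observed count nⱼ.
Posterior concentration: (34.22, 111.22, 12.22), total = 157.66.
Var[θ_j] = α_j(Σα−α_j)/((Σα)²(Σα+1)) = 111.22·46.44/(157.66²·158.66) = 0.001310.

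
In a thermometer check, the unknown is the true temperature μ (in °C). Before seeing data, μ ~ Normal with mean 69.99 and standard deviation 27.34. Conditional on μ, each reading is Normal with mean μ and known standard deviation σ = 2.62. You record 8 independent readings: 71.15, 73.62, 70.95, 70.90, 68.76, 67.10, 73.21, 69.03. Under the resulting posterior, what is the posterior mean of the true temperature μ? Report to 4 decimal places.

70.5893

For Normal data with known variance σ², a Normal(μ₀, σ₀²) prior on μ is conjugate. Posterior precision = 1/σ₀² + n/σ²; posterior mean is the precision-weighted average of μ₀ and x̄.
Σxᵢ = 71.15 + 73.62 + 70.95 + 70.90 + 68.76 + 67.10 + 73.21 + 69.03 = 564.72, so n·x̄ = 564.72.
σ₀² = 27.34² = 747.4756, σ² = 2.62² = 6.8644; σ² + n·σ₀² = 6.8644 + 8·747.4756 = 5986.6692.
Posterior mean = (μ₀/σ₀² + n·x̄/σ²)/(1/σ₀² + n/σ²) = (σ²·μ₀ + σ₀²·n·x̄)/(σ² + n·σ₀²) = (6.8644·69.99 + 747.4756·564.72)/5986.6692 = 422594.860188/5986.6692 = 70.5893.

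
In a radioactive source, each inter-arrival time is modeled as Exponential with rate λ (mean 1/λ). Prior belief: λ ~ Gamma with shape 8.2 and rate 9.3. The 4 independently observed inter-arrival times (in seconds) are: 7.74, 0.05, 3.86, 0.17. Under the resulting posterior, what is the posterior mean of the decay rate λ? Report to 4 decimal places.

With a Gamma(shape α, rate β) prior on the exponential rate λ, the posterior after n observations with total T = Σxᵢ is Gamma(α+n, β+T).
Sum of observations T = 11.82 seconds; n = 4.
Posterior: Gamma(8.2+4, 9.3+11.82) = Gamma(12.2, 21.12).
Posterior mean of λ = α/β = 12.2/21.12 = 0.5777.

0.5777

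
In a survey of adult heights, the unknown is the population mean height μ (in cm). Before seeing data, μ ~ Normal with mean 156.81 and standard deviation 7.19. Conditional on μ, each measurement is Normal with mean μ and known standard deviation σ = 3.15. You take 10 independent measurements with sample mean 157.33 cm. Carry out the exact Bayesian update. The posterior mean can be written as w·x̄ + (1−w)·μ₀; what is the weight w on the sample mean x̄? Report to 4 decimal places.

0.9812

For Normal data with known variance σ², a Normal(μ₀, σ₀²) prior on μ is conjugate. Posterior precision = 1/σ₀² + n/σ²; posterior mean is the precision-weighted average of μ₀ and x̄.
σ₀² = 7.19² = 51.6961, σ² = 3.15² = 9.9225. Prior precision 1/σ₀² = 1/51.6961; data precision n/σ² = 10/9.9225.
w = (n/σ²)/(1/σ₀² + n/σ²) = n·σ₀²/(σ² + n·σ₀²) = 10·51.6961/(9.9225 + 10·51.6961) = 516.961/526.8835 = 0.9812.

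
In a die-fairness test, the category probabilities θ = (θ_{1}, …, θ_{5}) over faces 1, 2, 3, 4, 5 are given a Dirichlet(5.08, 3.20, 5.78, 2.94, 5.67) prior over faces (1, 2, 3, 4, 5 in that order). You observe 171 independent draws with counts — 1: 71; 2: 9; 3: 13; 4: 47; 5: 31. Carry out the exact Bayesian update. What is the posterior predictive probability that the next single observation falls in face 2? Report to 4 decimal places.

0.0630

The Dirichlet prior is conjugate to the Multinomial likelihood: each posterior αⱼ = prior αⱼ + observed count nⱼ.
Posterior concentration: (76.08, 12.20, 18.78, 49.94, 36.67), total = 193.67.
P(next = 2 | data) = α_{2}/Σα = 0.0630.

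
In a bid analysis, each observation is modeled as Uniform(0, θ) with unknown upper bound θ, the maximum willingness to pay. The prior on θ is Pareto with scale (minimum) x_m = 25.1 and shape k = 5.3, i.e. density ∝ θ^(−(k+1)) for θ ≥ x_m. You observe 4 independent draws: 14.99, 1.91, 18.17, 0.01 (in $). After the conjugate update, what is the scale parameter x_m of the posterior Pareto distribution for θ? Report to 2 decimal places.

25.10

A Pareto(scale x_m, shape k) prior on the upper bound θ of Uniform(0, θ) is conjugate: posterior is Pareto(max(x_m, max xᵢ), k + n).
Sample maximum = 18.17; prior scale x_m = 25.1 → posterior scale = max = 25.10.
Posterior shape = 5.3 + 4 = 9.3.
Posterior scale x_m = 25.10.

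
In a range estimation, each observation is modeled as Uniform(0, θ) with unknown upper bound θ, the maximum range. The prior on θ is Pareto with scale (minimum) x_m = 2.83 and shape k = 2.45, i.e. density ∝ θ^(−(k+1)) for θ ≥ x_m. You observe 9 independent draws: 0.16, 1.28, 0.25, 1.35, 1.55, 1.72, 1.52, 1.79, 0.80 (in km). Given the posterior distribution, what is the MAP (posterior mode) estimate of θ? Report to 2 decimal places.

A Pareto(scale x_m, shape k) prior on the upper bound θ of Uniform(0, θ) is conjugate: posterior is Pareto(max(x_m, max xᵢ), k + n).
Sample maximum = 1.79; prior scale x_m = 2.83 → posterior scale = max = 2.83.
Posterior shape = 2.45 + 9 = 11.45.
The Pareto density is decreasing on [x_m, ∞), so the mode is x_m = 2.83.

2.83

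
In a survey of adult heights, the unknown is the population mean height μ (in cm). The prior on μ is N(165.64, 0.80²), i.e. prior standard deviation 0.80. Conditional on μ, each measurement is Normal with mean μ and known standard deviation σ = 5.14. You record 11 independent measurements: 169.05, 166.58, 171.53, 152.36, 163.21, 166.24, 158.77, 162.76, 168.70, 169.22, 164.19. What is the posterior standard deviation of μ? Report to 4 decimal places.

For Normal data with known variance σ², a Normal(μ₀, σ₀²) prior on μ is conjugate. Posterior precision = 1/σ₀² + n/σ²; posterior mean is the precision-weighted average of μ₀ and x̄.
σ₀² = 0.80² = 0.64, σ² = 5.14² = 26.4196; σ² + n·σ₀² = 26.4196 + 11·0.64 = 33.4596.
Posterior precision = 1/σ₀² + n/σ² = 1/0.64 + 11/26.4196 = (σ² + n·σ₀²)/(σ₀²σ²) = 33.4596/(0.64·26.4196); posterior variance σₙ² = σ₀²σ²/(σ² + n·σ₀²) = 0.64·26.4196/33.4596 = 0.505342.
Posterior SD = √σₙ² = √(0.64·26.4196/33.4596) = 0.7109.

0.7109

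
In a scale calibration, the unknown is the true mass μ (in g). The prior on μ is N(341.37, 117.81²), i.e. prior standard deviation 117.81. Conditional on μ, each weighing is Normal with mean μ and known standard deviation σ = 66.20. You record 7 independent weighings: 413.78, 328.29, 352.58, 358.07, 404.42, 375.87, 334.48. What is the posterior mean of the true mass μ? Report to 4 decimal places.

For Normal data with known variance σ², a Normal(μ₀, σ₀²) prior on μ is conjugate. Posterior precision = 1/σ₀² + n/σ²; posterior mean is the precision-weighted average of μ₀ and x̄.
Σxᵢ = 413.78 + 328.29 + 352.58 + 358.07 + 404.42 + 375.87 + 334.48 = 2567.49, so n·x̄ = 2567.49.
σ₀² = 117.81² = 13879.1961, σ² = 66.20² = 4382.44; σ² + n·σ₀² = 4382.44 + 7·13879.1961 = 101536.8127.
Posterior mean = (μ₀/σ₀² + n·x̄/σ²)/(1/σ₀² + n/σ²) = (σ²·μ₀ + σ₀²·n·x̄)/(σ² + n·σ₀²) = (4382.44·341.37 + 13879.1961·2567.49)/101536.8127 = 37130730.737589/101536.8127 = 365.6874.

365.6874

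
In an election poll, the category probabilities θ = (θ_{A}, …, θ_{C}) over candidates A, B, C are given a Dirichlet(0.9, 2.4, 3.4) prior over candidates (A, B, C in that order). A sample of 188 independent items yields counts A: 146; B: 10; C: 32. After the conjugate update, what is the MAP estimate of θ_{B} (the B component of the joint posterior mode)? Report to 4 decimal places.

0.0595

The Dirichlet prior is conjugate to the Multinomial likelihood: each posterior αⱼ = prior αⱼ + observed count nⱼ.
Posterior concentration: (146.9, 12.4, 35.4), total = 194.7.
Joint mode component: (α_{B}−1)/(Σα−K) = 11.4/191.7 = 0.0595.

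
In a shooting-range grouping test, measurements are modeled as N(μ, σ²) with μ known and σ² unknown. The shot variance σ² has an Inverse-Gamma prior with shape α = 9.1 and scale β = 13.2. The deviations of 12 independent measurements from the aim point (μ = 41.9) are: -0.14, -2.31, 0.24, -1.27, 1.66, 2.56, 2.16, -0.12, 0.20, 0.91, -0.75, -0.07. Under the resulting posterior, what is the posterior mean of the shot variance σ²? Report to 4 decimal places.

1.7323

With known mean μ and an Inverse-Gamma(α, β) prior on σ², the Normal likelihood is conjugate: posterior is Inv-Gamma(α + n/2, β + Σ(xᵢ−μ)²/2).
Σ(xᵢ−μ)² = (-0.14)² + (-2.31)² + (0.24)² + (-1.27)² + (1.66)² + (2.56)² + (2.16)² + (-0.12)² + (0.20)² + (0.91)² + (-0.75)² + (-0.07)² = 22.4509.
Posterior: Inv-Gamma(9.1 + 12/2, 13.2 + 22.4509/2) = Inv-Gamma(15.10, 24.42545).
E[σ²|data] = β/(α−1) = 24.42545/14.10 = 1.7323.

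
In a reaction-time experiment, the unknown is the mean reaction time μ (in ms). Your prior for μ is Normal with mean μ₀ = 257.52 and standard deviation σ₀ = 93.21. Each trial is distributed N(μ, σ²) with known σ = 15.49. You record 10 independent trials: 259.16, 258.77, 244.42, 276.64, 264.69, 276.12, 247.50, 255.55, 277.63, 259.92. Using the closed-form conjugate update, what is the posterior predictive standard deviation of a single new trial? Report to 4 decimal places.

For Normal data with known variance σ², a Normal(μ₀, σ₀²) prior on μ is conjugate. Posterior precision = 1/σ₀² + n/σ²; posterior mean is the precision-weighted average of μ₀ and x̄.
σ₀² = 93.21² = 8688.1041, σ² = 15.49² = 239.9401; σ² + n·σ₀² = 239.9401 + 10·8688.1041 = 87120.9811.
Posterior precision = 1/σ₀² + n/σ² = 1/8688.1041 + 10/239.9401 = (σ² + n·σ₀²)/(σ₀²σ²) = 87120.9811/(8688.1041·239.9401); posterior variance σₙ² = σ₀²σ²/(σ² + n·σ₀²) = 8688.1041·239.9401/87120.9811 = 23.927928.
Predictive variance for one new observation = σₙ² + σ² = 8688.1041·239.9401/87120.9811 + 239.9401 = σ²·(σ₀² + 87120.9811)/87120.9811 = 239.9401·95809.0852/87120.9811 = 263.868028; SD = √(239.9401·95809.0852/87120.9811) = 16.2440.

16.2440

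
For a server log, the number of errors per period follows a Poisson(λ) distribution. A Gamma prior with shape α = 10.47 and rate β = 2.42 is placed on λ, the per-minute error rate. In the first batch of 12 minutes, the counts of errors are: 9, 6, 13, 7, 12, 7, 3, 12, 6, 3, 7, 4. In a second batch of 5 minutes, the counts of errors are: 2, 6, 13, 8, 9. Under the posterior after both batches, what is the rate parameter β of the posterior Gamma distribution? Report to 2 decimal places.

19.42

With a Gamma(shape α, rate β) prior, the Poisson likelihood is conjugate: the posterior is Gamma(α + ΣXᵢ, β + n).
Batch 1: sum of counts S = 89 over n = 12 minutes.
After batch 1: Gamma(α+S, β+n) = Gamma(10.47+89, 2.42+12) = Gamma(99.47, 14.42).
Batch 2: sum of counts S = 38 over n = 5 minutes.
After batch 2: Gamma(α+S, β+n) = Gamma(99.47+38, 14.42+5) = Gamma(137.47, 19.42).
Posterior β = 19.42.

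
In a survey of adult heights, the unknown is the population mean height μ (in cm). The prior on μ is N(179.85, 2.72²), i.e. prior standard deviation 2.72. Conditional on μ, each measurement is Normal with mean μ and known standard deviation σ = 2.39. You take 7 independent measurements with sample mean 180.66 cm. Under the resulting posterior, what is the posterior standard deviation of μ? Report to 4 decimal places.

0.8573

For Normal data with known variance σ², a Normal(μ₀, σ₀²) prior on μ is conjugate. Posterior precision = 1/σ₀² + n/σ²; posterior mean is the precision-weighted average of μ₀ and x̄.
σ₀² = 2.72² = 7.3984, σ² = 2.39² = 5.7121; σ² + n·σ₀² = 5.7121 + 7·7.3984 = 57.5009.
Posterior precision = 1/σ₀² + n/σ² = 1/7.3984 + 7/5.7121 = (σ² + n·σ₀²)/(σ₀²σ²) = 57.5009/(7.3984·5.7121); posterior variance σₙ² = σ₀²σ²/(σ² + n·σ₀²) = 7.3984·5.7121/57.5009 = 0.734952.
Posterior SD = √σₙ² = √(7.3984·5.7121/57.5009) = 0.8573.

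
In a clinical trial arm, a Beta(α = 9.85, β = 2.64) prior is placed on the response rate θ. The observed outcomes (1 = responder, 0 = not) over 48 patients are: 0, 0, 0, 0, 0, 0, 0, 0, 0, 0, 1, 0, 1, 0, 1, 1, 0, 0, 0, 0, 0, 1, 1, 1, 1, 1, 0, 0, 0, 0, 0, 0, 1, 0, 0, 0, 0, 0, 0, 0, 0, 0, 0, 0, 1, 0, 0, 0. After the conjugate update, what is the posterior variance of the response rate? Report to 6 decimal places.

0.003673

The Beta prior is conjugate to a Binomial/Bernoulli likelihood; the update adds successes to α and failures to β.
Posterior: Beta(α+k, β+n−k) = Beta(9.85+11, 2.64+37) = Beta(20.85, 39.64).
Var = αβ/((α+β)²(α+β+1)) = 20.85·39.64/(60.49²·61.49) = 0.003673.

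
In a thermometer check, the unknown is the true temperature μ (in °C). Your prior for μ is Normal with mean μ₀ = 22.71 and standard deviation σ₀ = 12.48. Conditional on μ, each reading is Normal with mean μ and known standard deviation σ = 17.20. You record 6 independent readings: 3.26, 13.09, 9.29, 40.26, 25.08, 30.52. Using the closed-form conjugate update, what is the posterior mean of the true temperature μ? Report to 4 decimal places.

20.8415

For Normal data with known variance σ², a Normal(μ₀, σ₀²) prior on μ is conjugate. Posterior precision = 1/σ₀² + n/σ²; posterior mean is the precision-weighted average of μ₀ and x̄.
Σxᵢ = 3.26 + 13.09 + 9.29 + 40.26 + 25.08 + 30.52 = 121.5, so n·x̄ = 121.5.
σ₀² = 12.48² = 155.7504, σ² = 17.20² = 295.84; σ² + n·σ₀² = 295.84 + 6·155.7504 = 1230.3424.
Posterior mean = (μ₀/σ₀² + n·x̄/σ²)/(1/σ₀² + n/σ²) = (σ²·μ₀ + σ₀²·n·x̄)/(σ² + n·σ₀²) = (295.84·22.71 + 155.7504·121.5)/1230.3424 = 25642.2/1230.3424 = 20.8415.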